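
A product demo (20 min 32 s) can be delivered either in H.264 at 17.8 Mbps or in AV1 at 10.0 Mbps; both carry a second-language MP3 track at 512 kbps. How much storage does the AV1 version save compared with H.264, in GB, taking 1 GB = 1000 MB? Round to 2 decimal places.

1.20 GB

20 min 32 s = 1232 s
Audio: 512 kbps = 0.512 Mbps.
H.264: 18.312 Mbps × 1232 s = 22560.4 Mb = 2.820 GB.
AV1: 10.512 Mbps × 1232 s = 12950.8 Mb = 1.619 GB.
Saving: 2.820 − 1.619 = 1.201 GB.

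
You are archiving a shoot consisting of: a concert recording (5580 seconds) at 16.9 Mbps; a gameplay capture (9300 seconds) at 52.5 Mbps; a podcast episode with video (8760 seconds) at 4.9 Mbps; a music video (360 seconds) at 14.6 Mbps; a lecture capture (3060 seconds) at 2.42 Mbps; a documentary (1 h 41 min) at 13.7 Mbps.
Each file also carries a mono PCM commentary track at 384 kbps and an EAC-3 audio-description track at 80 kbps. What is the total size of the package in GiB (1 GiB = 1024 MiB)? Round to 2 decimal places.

Audio total: 384 + 80 = 464 kbps = 0.464 Mbps.
concert recording: 17.364 Mbps × 5580 s = 96891.1 Mb
gameplay capture: 52.964 Mbps × 9300 s = 492565.2 Mb
podcast episode with video: 5.364 Mbps × 8760 s = 46988.6 Mb
music video: 15.064 Mbps × 360 s = 5423.0 Mb
lecture capture: 2.884 Mbps × 3060 s = 8825.0 Mb
documentary: 14.164 Mbps × 6060 s = 85833.8 Mb
Total: 736526.9 Mb = 92065.9 MB.
= 85.74 GiB.

85.74 GiB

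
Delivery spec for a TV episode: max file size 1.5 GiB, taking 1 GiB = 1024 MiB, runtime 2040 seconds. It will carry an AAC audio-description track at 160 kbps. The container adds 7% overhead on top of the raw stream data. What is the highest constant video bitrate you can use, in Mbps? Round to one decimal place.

Budget: 1.5 GiB = 12884.9 Mb.
Stream payload after overhead: 12884.9 / 1.07 = 12042.0 Mb.
Total bitrate budget: 12042.0 Mb / 2040 s = 5.903 Mbps.
Audio: 160 kbps = 0.160 Mbps.
Video: 5.903 − 0.160 = 5.743 Mbps.

5.7 Mbps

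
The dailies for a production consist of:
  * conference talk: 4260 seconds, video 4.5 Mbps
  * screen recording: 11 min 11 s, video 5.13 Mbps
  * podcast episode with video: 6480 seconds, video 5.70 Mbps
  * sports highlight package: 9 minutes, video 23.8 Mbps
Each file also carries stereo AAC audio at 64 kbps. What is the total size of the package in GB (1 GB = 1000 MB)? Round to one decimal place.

9.1 GB

Audio: 64 kbps = 0.064 Mbps.
conference talk: 4.564 Mbps × 4260 s = 19442.6 Mb
screen recording: 5.194 Mbps × 671 s = 3485.2 Mb
podcast episode with video: 5.764 Mbps × 6480 s = 37350.7 Mb
sports highlight package: 23.864 Mbps × 540 s = 12886.6 Mb
Total: 73165.1 Mb = 9145.6 MB.
= 9.146 GB.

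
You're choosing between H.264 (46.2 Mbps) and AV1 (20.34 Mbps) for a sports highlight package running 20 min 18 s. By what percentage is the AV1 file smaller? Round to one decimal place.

56.0%

20 min 18 s = 1218 s
H.264: 46.200 Mbps × 1218 s = 56271.6 Mb = 6.551 GiB.
AV1: 20.340 Mbps × 1218 s = 24774.1 Mb = 2.884 GiB.
Reduction: (1 − 2.884/6.551) × 100 = 55.97%.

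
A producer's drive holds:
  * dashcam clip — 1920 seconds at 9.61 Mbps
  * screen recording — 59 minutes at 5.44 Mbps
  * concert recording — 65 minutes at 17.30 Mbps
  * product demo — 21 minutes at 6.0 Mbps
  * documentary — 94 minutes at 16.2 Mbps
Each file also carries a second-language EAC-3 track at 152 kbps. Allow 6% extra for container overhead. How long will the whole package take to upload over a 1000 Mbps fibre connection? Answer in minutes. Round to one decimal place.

Audio: 152 kbps = 0.152 Mbps.
dashcam clip: 9.762 Mbps × 1920 s × 1.06 = 19867.6 Mb
screen recording: 5.592 Mbps × 3540 s × 1.06 = 20983.4 Mb
concert recording: 17.452 Mbps × 3900 s × 1.06 = 72146.6 Mb
product demo: 6.152 Mbps × 1260 s × 1.06 = 8216.6 Mb
documentary: 16.352 Mbps × 5640 s × 1.06 = 97758.8 Mb
Total: 218973.0 Mb = 27371.6 MB.
At 1000 Mbps: 218973.0 / 1000 = 219 s ≈ 3.65 minutes.

3.6 minutes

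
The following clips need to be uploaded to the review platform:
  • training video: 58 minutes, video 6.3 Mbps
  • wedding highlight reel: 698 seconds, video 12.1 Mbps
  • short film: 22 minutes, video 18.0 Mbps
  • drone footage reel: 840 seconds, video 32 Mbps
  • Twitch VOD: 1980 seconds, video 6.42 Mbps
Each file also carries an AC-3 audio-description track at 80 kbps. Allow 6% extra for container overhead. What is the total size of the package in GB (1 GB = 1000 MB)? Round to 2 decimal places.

Audio: 80 kbps = 0.080 Mbps.
training video: 6.380 Mbps × 3480 s × 1.06 = 23534.5 Mb
wedding highlight reel: 12.180 Mbps × 698 s × 1.06 = 9011.7 Mb
short film: 18.080 Mbps × 1320 s × 1.06 = 25297.5 Mb
drone footage reel: 32.080 Mbps × 840 s × 1.06 = 28564.0 Mb
Twitch VOD: 6.500 Mbps × 1980 s × 1.06 = 13642.2 Mb
Total: 100050.1 Mb = 12506.3 MB.
= 12.51 GB.

12.51 GB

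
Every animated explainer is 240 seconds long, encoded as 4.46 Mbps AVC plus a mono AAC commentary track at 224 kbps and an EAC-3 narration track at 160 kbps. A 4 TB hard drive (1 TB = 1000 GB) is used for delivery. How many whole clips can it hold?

27525

Audio total: 224 + 160 = 384 kbps = 0.384 Mbps.
Total bitrate: 4.844 Mbps.
Per item: 4.844 Mbps × 240 s = 1,163 Mb = 145.3 MB.
Capacity: 4 TB = 32,000,000 Mb; 27525.46 items → 27525 complete.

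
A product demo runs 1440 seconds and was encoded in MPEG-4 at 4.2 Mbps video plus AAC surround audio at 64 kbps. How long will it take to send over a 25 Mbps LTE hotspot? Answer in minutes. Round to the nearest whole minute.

4 minutes

Audio: 64 kbps = 0.064 Mbps.
Total bitrate: 4.264 Mbps.
File: 4.264 Mbps × 1440 s = 6140.2 Mb.
At 25 Mbps: 6140.2 / 25 = 245.6 s ≈ 4.09 minutes.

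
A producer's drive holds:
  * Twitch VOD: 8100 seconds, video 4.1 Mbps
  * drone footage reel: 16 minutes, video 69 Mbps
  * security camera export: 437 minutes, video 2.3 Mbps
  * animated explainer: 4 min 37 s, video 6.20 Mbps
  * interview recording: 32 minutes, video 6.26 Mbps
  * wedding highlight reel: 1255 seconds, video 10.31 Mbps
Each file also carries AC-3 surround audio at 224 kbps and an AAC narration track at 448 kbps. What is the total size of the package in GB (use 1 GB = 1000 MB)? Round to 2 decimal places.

26.56 GB

Audio total: 224 + 448 = 672 kbps = 0.672 Mbps.
Twitch VOD: 4.772 Mbps × 8100 s = 38653.2 Mb
drone footage reel: 69.672 Mbps × 960 s = 66885.1 Mb
security camera export: 2.972 Mbps × 26220 s = 77925.8 Mb
animated explainer: 6.872 Mbps × 277 s = 1903.5 Mb
interview recording: 6.932 Mbps × 1920 s = 13309.4 Mb
wedding highlight reel: 10.982 Mbps × 1255 s = 13782.4 Mb
Total: 212459.6 Mb = 26557.4 MB.
= 26.56 GB.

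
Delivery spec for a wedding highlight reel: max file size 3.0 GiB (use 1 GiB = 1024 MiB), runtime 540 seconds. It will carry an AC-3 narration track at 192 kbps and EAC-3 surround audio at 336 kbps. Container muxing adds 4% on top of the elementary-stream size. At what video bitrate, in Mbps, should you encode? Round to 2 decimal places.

45.36 Mbps

Budget: 3.0 GiB = 25769.8 Mb.
Stream payload after overhead: 25769.8 / 1.04 = 24778.7 Mb.
Total bitrate budget: 24778.7 Mb / 540 s = 45.886 Mbps.
Audio total: 192 + 336 = 528 kbps = 0.528 Mbps.
Video: 45.886 − 0.528 = 45.358 Mbps.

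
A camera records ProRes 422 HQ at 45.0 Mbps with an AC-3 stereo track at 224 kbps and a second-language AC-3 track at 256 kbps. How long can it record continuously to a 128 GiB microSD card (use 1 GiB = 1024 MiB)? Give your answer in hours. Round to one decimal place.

Audio total: 224 + 256 = 480 kbps = 0.480 Mbps.
Total bitrate: 45.0 + 0.480 = 45.480 Mbps.
Capacity: 128 GiB = 1,099,512 Mb.
Recording time: 1,099,512 / 45.480 = 24,176 s ≈ 6.72 hours.

6.7 hours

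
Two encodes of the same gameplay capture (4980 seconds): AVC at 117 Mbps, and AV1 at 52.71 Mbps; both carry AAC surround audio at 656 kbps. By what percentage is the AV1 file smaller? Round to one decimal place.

54.6%

Audio: 656 kbps = 0.656 Mbps.
AVC: 117.656 Mbps × 4980 s = 585926.9 Mb = 73.241 GB.
AV1: 53.366 Mbps × 4980 s = 265762.7 Mb = 33.220 GB.
Reduction: (1 − 33.220/73.241) × 100 = 54.64%.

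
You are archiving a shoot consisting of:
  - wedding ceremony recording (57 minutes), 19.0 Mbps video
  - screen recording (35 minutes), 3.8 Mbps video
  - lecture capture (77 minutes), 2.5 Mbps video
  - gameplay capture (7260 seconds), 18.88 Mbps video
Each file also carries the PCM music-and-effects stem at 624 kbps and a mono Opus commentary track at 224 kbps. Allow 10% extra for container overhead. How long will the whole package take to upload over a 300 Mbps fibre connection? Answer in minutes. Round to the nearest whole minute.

14 minutes

Audio total: 624 + 224 = 848 kbps = 0.848 Mbps.
wedding ceremony recording: 19.848 Mbps × 3420 s × 1.10 = 74668.2 Mb
screen recording: 4.648 Mbps × 2100 s × 1.10 = 10736.9 Mb
lecture capture: 3.348 Mbps × 4620 s × 1.10 = 17014.5 Mb
gameplay capture: 19.728 Mbps × 7260 s × 1.10 = 157547.8 Mb
Total: 259967.4 Mb = 32495.9 MB.
At 300 Mbps: 259967.4 / 300 = 867 s ≈ 14.4 minutes.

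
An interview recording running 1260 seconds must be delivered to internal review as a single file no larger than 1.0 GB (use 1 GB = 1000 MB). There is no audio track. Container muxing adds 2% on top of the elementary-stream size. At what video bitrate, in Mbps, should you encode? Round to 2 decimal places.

Budget: 1.0 GB = 8000.0 Mb.
Stream payload after overhead: 8000.0 / 1.02 = 7843.1 Mb.
Total bitrate budget: 7843.1 Mb / 1260 s = 6.225 Mbps.

6.22 Mbps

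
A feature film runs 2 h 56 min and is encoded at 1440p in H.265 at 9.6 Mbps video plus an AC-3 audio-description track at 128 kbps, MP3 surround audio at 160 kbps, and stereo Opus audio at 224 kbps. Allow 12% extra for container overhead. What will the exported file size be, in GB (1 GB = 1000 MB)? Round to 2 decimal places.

14.95 GB

2 h 56 min = 176 min = 10560 s
Audio total: 128 + 160 + 224 = 512 kbps = 0.512 Mbps.
Total bitrate: 9.6 + 0.512 = 10.112 Mbps.
Stream data: 10.112 Mbps × 10560 s = 106782.7 Mb.
With 12% container overhead: ×1.12.
119,597 Mb ÷ 8 = 14,950 MB → 14.95 GB.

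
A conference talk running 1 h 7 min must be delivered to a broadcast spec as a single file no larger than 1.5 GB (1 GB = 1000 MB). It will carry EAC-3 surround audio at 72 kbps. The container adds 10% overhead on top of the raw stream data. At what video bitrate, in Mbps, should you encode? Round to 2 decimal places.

Budget: 1.5 GB = 12000.0 Mb.
Stream payload after overhead: 12000.0 / 1.10 = 10909.1 Mb.
1 h 7 min = 67 min = 4020 s
Total bitrate budget: 10909.1 Mb / 4020 s = 2.714 Mbps.
Audio: 72 kbps = 0.072 Mbps.
Video: 2.714 − 0.072 = 2.642 Mbps.

2.64 Mbps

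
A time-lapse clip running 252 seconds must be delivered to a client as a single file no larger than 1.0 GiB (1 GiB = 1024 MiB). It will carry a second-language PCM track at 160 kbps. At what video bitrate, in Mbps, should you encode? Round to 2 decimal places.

33.93 Mbps

Budget: 1.0 GiB = 8589.9 Mb.
Total bitrate budget: 8589.9 Mb / 252 s = 34.087 Mbps.
Audio: 160 kbps = 0.160 Mbps.
Video: 34.087 − 0.160 = 33.927 Mbps.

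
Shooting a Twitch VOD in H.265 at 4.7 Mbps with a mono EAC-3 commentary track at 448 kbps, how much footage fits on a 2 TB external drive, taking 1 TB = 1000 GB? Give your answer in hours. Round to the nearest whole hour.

863 hours

Audio: 448 kbps = 0.448 Mbps.
Total bitrate: 4.7 + 0.448 = 5.148 Mbps.
Capacity: 2 TB = 16,000,000 Mb.
Recording time: 16,000,000 / 5.148 = 3,108,003 s ≈ 863 hours.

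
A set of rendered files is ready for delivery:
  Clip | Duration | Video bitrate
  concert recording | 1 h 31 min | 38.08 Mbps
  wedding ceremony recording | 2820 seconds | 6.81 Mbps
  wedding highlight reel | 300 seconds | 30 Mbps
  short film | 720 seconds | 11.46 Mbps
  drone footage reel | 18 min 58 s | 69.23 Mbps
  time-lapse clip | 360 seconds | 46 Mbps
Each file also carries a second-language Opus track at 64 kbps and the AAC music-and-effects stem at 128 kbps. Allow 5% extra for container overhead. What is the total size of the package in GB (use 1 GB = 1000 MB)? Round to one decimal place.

Audio total: 64 + 128 = 192 kbps = 0.192 Mbps.
concert recording: 38.272 Mbps × 5460 s × 1.05 = 219413.4 Mb
wedding ceremony recording: 7.002 Mbps × 2820 s × 1.05 = 20732.9 Mb
wedding highlight reel: 30.192 Mbps × 300 s × 1.05 = 9510.5 Mb
short film: 11.652 Mbps × 720 s × 1.05 = 8808.9 Mb
drone footage reel: 69.422 Mbps × 1138 s × 1.05 = 82952.3 Mb
time-lapse clip: 46.192 Mbps × 360 s × 1.05 = 17460.6 Mb
Total: 358878.6 Mb = 44859.8 MB.
= 44.86 GB.

44.9 GB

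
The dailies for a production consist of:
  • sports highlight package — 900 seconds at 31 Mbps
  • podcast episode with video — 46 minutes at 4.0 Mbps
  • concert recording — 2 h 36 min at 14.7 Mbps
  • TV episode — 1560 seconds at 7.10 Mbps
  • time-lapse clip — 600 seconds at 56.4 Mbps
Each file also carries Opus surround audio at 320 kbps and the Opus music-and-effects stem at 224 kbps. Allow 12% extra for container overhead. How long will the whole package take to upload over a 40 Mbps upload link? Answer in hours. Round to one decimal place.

1.8 hours

Audio total: 320 + 224 = 544 kbps = 0.544 Mbps.
sports highlight package: 31.544 Mbps × 900 s × 1.12 = 31796.4 Mb
podcast episode with video: 4.544 Mbps × 2760 s × 1.12 = 14046.4 Mb
concert recording: 15.244 Mbps × 9360 s × 1.12 = 159805.9 Mb
TV episode: 7.644 Mbps × 1560 s × 1.12 = 13355.6 Mb
time-lapse clip: 56.944 Mbps × 600 s × 1.12 = 38266.4 Mb
Total: 257270.6 Mb = 32158.8 MB.
At 40 Mbps: 257270.6 / 40 = 6432 s ≈ 1.79 hours.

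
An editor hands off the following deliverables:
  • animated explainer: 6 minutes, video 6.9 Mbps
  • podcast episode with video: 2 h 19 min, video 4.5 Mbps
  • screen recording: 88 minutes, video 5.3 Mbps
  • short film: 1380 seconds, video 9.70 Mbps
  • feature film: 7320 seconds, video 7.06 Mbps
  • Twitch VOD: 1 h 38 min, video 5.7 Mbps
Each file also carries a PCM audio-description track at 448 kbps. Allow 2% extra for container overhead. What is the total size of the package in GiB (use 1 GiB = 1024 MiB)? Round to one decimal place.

21.3 GiB

Audio: 448 kbps = 0.448 Mbps.
animated explainer: 7.348 Mbps × 360 s × 1.02 = 2698.2 Mb
podcast episode with video: 4.948 Mbps × 8340 s × 1.02 = 42091.6 Mb
screen recording: 5.748 Mbps × 5280 s × 1.02 = 30956.4 Mb
short film: 10.148 Mbps × 1380 s × 1.02 = 14284.3 Mb
feature film: 7.508 Mbps × 7320 s × 1.02 = 56057.7 Mb
Twitch VOD: 6.148 Mbps × 5880 s × 1.02 = 36873.2 Mb
Total: 182961.6 Mb = 22870.2 MB.
= 21.30 GiB.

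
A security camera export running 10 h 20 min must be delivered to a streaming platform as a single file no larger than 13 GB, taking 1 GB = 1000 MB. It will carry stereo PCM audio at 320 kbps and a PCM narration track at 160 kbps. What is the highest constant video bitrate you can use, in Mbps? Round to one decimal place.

2.3 Mbps

Budget: 13 GB = 104000.0 Mb.
10 h 20 min = 620 min = 37200 s
Total bitrate budget: 104000.0 Mb / 37200 s = 2.796 Mbps.
Audio total: 320 + 160 = 480 kbps = 0.480 Mbps.
Video: 2.796 − 0.480 = 2.316 Mbps.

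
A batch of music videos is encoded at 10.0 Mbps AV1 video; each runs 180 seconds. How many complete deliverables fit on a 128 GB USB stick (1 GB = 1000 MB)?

568

Per item: 10.000 Mbps × 180 s = 1,800 Mb = 225.0 MB.
Capacity: 128 GB = 1,024,000 Mb; 568.89 items → 568 complete.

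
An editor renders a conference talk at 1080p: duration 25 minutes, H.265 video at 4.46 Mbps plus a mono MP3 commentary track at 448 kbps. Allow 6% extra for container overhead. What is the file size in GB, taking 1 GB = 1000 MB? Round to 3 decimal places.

0.975 GB

25 min = 1500 s
Audio: 448 kbps = 0.448 Mbps.
Total bitrate: 4.46 + 0.448 = 4.908 Mbps.
Stream data: 4.908 Mbps × 1500 s = 7362.0 Mb.
With 6% container overhead: ×1.06.
7,804 Mb ÷ 8 = 975.5 MB → 0.9755 GB.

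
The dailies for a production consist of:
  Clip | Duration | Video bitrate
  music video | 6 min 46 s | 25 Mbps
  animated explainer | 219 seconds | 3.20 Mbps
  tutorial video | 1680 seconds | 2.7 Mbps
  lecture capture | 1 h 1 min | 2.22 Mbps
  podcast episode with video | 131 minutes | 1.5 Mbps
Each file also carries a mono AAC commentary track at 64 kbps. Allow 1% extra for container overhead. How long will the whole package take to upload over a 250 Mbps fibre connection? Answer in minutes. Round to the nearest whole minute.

2 minutes

Audio: 64 kbps = 0.064 Mbps.
music video: 25.064 Mbps × 406 s × 1.01 = 10277.7 Mb
animated explainer: 3.264 Mbps × 219 s × 1.01 = 722.0 Mb
tutorial video: 2.764 Mbps × 1680 s × 1.01 = 4690.0 Mb
lecture capture: 2.284 Mbps × 3660 s × 1.01 = 8443.0 Mb
podcast episode with video: 1.564 Mbps × 7860 s × 1.01 = 12416.0 Mb
Total: 36548.7 Mb = 4568.6 MB.
At 250 Mbps: 36548.7 / 250 = 146 s ≈ 2.44 minutes.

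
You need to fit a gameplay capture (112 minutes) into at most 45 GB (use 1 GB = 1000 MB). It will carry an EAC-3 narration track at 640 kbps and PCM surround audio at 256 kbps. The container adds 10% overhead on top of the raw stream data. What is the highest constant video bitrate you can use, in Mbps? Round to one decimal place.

Budget: 45 GB = 360000.0 Mb.
Stream payload after overhead: 360000.0 / 1.10 = 327272.7 Mb.
112 min = 6720 s
Total bitrate budget: 327272.7 Mb / 6720 s = 48.701 Mbps.
Audio total: 640 + 256 = 896 kbps = 0.896 Mbps.
Video: 48.701 − 0.896 = 47.805 Mbps.

47.8 Mbps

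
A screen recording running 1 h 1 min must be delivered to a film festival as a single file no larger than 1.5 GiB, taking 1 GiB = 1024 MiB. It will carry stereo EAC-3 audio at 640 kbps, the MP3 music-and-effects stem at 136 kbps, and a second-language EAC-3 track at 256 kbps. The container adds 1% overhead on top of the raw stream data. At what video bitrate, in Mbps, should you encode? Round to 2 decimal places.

2.45 Mbps

Budget: 1.5 GiB = 12884.9 Mb.
Stream payload after overhead: 12884.9 / 1.01 = 12757.3 Mb.
1 h 1 min = 61 min = 3660 s
Total bitrate budget: 12757.3 Mb / 3660 s = 3.486 Mbps.
Audio total: 640 + 136 + 256 = 1032 kbps = 1.032 Mbps.
Video: 3.486 − 1.032 = 2.454 Mbps.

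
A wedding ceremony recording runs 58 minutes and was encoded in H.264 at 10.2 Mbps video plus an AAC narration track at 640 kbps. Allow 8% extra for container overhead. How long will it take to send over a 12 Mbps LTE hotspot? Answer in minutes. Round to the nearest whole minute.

57 minutes

58 min = 3480 s
Audio: 640 kbps = 0.640 Mbps.
Total bitrate: 10.840 Mbps.
File: 10.840 Mbps × 3480 s = 37723.2 Mb.
With 8% container overhead: ×1.08. → 40741.1 Mb.
At 12 Mbps: 40741.1 / 12 = 3395.1 s ≈ 56.6 minutes.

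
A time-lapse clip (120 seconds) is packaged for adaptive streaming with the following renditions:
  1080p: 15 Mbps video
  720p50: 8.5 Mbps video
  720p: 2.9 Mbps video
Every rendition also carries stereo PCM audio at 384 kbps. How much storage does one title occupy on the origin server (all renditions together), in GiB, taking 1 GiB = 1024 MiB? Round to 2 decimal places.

0.38 GiB

Audio: 384 kbps = 0.384 Mbps.
Sum of rendition bitrates: (15+0.384) + (8.5+0.384) + (2.9+0.384) = 27.552 Mbps.
× 120 s = 3,306 Mb = 413.3 MB = 0.3849 GiB.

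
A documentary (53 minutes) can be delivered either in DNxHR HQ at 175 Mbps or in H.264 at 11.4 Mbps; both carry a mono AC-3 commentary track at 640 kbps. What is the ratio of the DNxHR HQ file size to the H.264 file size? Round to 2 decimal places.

53 min = 3180 s
Audio: 640 kbps = 0.640 Mbps.
DNxHR HQ: 175.640 Mbps × 3180 s = 558535.2 Mb = 69.817 GB.
H.264: 12.040 Mbps × 3180 s = 38287.2 Mb = 4.786 GB.
Ratio: 69.817 / 4.786 = 14.588.

14.59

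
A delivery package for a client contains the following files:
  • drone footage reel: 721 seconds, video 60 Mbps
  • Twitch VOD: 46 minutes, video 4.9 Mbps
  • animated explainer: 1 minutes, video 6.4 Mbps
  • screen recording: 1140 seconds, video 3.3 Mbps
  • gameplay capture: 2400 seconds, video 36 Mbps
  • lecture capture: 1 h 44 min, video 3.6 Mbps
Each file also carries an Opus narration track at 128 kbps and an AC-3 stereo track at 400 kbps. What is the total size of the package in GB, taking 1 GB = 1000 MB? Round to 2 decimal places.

Audio total: 128 + 400 = 528 kbps = 0.528 Mbps.
drone footage reel: 60.528 Mbps × 721 s = 43640.7 Mb
Twitch VOD: 5.428 Mbps × 2760 s = 14981.3 Mb
animated explainer: 6.928 Mbps × 60 s = 415.7 Mb
screen recording: 3.828 Mbps × 1140 s = 4363.9 Mb
gameplay capture: 36.528 Mbps × 2400 s = 87667.2 Mb
lecture capture: 4.128 Mbps × 6240 s = 25758.7 Mb
Total: 176827.5 Mb = 22103.4 MB.
= 22.10 GB.

22.10 GB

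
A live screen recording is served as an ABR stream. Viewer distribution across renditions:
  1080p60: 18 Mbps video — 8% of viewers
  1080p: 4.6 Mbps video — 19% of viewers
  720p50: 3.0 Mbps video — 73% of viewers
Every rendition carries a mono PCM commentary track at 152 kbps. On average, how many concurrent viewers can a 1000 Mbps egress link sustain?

214

Audio: 152 kbps = 0.152 Mbps.
Average per-viewer bitrate: 0.08×18.152 + 0.19×4.752 + 0.73×3.152 = 4.656 Mbps.
1000 Mbps = 1,000 Mbps; 1,000 / 4.656 = 214.78 → 214.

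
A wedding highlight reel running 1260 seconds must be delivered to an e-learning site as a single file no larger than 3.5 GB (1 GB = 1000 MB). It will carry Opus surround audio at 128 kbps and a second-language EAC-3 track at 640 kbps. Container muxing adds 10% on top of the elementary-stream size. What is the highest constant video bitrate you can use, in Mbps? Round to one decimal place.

19.4 Mbps

Budget: 3.5 GB = 28000.0 Mb.
Stream payload after overhead: 28000.0 / 1.10 = 25454.5 Mb.
Total bitrate budget: 25454.5 Mb / 1260 s = 20.202 Mbps.
Audio total: 128 + 640 = 768 kbps = 0.768 Mbps.
Video: 20.202 − 0.768 = 19.434 Mbps.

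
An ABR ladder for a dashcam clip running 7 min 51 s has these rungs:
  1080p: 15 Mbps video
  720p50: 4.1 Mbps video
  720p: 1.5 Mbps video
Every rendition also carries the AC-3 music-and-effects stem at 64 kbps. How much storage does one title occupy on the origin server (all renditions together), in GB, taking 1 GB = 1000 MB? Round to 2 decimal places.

7 min 51 s = 471 s
Audio: 64 kbps = 0.064 Mbps.
Sum of rendition bitrates: (15+0.064) + (4.1+0.064) + (1.5+0.064) = 20.792 Mbps.
× 471 s = 9,793 Mb = 1,224 MB = 1.224 GB.

1.22 GB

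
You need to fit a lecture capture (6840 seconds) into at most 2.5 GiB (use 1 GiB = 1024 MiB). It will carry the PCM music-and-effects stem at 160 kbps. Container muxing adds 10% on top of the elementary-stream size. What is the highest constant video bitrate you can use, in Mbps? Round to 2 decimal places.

2.69 Mbps

Budget: 2.5 GiB = 21474.8 Mb.
Stream payload after overhead: 21474.8 / 1.10 = 19522.6 Mb.
Total bitrate budget: 19522.6 Mb / 6840 s = 2.854 Mbps.
Audio: 160 kbps = 0.160 Mbps.
Video: 2.854 − 0.160 = 2.694 Mbps.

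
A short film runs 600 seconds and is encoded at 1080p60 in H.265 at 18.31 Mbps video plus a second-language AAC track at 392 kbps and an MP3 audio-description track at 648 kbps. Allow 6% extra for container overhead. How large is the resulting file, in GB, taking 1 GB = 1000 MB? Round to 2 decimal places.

1.54 GB

Audio total: 392 + 648 = 1040 kbps = 1.040 Mbps.
Total bitrate: 18.31 + 1.040 = 19.350 Mbps.
Stream data: 19.350 Mbps × 600 s = 11610.0 Mb.
With 6% container overhead: ×1.06.
12,307 Mb ÷ 8 = 1,538 MB → 1.538 GB.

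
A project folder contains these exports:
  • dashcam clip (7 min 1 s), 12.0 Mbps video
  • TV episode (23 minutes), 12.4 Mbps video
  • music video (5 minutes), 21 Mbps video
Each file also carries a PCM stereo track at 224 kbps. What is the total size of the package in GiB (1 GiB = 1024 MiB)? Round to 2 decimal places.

Audio: 224 kbps = 0.224 Mbps.
dashcam clip: 12.224 Mbps × 421 s = 5146.3 Mb
TV episode: 12.624 Mbps × 1380 s = 17421.1 Mb
music video: 21.224 Mbps × 300 s = 6367.2 Mb
Total: 28934.6 Mb = 3616.8 MB.
= 3.368 GiB.

3.37 GiB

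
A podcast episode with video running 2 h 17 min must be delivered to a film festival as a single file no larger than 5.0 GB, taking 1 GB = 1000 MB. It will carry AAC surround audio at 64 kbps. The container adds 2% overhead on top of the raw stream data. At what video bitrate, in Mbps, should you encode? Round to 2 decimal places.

4.71 Mbps

Budget: 5.0 GB = 40000.0 Mb.
Stream payload after overhead: 40000.0 / 1.02 = 39215.7 Mb.
2 h 17 min = 137 min = 8220 s
Total bitrate budget: 39215.7 Mb / 8220 s = 4.771 Mbps.
Audio: 64 kbps = 0.064 Mbps.
Video: 4.771 − 0.064 = 4.707 Mbps.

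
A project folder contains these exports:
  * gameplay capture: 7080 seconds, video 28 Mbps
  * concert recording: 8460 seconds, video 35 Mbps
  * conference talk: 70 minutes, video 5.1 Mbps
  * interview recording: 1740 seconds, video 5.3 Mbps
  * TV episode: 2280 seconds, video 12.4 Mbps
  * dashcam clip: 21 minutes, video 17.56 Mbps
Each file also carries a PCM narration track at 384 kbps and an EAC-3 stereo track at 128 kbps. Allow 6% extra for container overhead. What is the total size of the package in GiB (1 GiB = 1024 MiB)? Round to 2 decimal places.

72.58 GiB

Audio total: 384 + 128 = 512 kbps = 0.512 Mbps.
gameplay capture: 28.512 Mbps × 7080 s × 1.06 = 213976.9 Mb
concert recording: 35.512 Mbps × 8460 s × 1.06 = 318457.4 Mb
conference talk: 5.612 Mbps × 4200 s × 1.06 = 24984.6 Mb
interview recording: 5.812 Mbps × 1740 s × 1.06 = 10719.7 Mb
TV episode: 12.912 Mbps × 2280 s × 1.06 = 31205.7 Mb
dashcam clip: 18.072 Mbps × 1260 s × 1.06 = 24137.0 Mb
Total: 623481.2 Mb = 77935.2 MB.
= 72.58 GiB.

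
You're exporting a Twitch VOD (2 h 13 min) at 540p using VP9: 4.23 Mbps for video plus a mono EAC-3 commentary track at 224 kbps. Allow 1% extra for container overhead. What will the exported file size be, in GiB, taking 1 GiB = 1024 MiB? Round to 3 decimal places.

4.179 GiB

2 h 13 min = 133 min = 7980 s
Audio: 224 kbps = 0.224 Mbps.
Total bitrate: 4.23 + 0.224 = 4.454 Mbps.
Stream data: 4.454 Mbps × 7980 s = 35542.9 Mb.
With 1% container overhead: ×1.01.
35,898 Mb = 4,487,293,650 bytes ÷ 1,073,741,824 = 4.179 GiB.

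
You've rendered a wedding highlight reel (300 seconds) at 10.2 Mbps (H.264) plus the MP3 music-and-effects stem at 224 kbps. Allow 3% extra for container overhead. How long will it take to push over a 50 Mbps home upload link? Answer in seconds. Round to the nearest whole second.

Audio: 224 kbps = 0.224 Mbps.
Total bitrate: 10.424 Mbps.
File: 10.424 Mbps × 300 s = 3127.2 Mb.
With 3% container overhead: ×1.03. → 3221.0 Mb.
At 50 Mbps: 3221.0 / 50 = 64.4 s ≈ 64.4 seconds.

64 seconds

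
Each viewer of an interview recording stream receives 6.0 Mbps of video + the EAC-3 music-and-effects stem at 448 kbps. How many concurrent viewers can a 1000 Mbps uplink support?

155

Audio: 448 kbps = 0.448 Mbps.
Per-viewer media rate: 6.448 Mbps.
1000 Mbps = 1,000 Mbps; 1,000 / 6.448 = 155.09 → 155 viewers.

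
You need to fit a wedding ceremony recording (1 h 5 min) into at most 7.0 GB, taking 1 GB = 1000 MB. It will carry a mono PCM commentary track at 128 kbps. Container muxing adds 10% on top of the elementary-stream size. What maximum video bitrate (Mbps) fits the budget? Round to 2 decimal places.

Budget: 7.0 GB = 56000.0 Mb.
Stream payload after overhead: 56000.0 / 1.10 = 50909.1 Mb.
1 h 5 min = 65 min = 3900 s
Total bitrate budget: 50909.1 Mb / 3900 s = 13.054 Mbps.
Audio: 128 kbps = 0.128 Mbps.
Video: 13.054 − 0.128 = 12.926 Mbps.

12.93 Mbps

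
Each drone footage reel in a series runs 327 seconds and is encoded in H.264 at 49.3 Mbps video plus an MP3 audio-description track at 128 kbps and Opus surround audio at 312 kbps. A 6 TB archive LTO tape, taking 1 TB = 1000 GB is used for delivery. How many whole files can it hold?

2951

Audio total: 128 + 312 = 440 kbps = 0.440 Mbps.
Total bitrate: 49.740 Mbps.
Per item: 49.740 Mbps × 327 s = 16,265 Mb = 2,033 MB.
Capacity: 6 TB = 48,000,000 Mb; 2951.13 items → 2951 complete.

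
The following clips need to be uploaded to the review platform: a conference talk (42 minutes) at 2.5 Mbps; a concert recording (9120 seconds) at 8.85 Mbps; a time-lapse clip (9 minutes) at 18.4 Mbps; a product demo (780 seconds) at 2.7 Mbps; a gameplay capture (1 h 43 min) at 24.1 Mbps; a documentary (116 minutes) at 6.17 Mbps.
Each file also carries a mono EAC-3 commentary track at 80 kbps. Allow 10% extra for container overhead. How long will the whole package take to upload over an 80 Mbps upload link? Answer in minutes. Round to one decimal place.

Audio: 80 kbps = 0.080 Mbps.
conference talk: 2.580 Mbps × 2520 s × 1.10 = 7151.8 Mb
concert recording: 8.930 Mbps × 9120 s × 1.10 = 89585.8 Mb
time-lapse clip: 18.480 Mbps × 540 s × 1.10 = 10977.1 Mb
product demo: 2.780 Mbps × 780 s × 1.10 = 2385.2 Mb
gameplay capture: 24.180 Mbps × 6180 s × 1.10 = 164375.6 Mb
documentary: 6.250 Mbps × 6960 s × 1.10 = 47850.0 Mb
Total: 322325.5 Mb = 40290.7 MB.
At 80 Mbps: 322325.5 / 80 = 4029 s ≈ 67.2 minutes.

67.2 minutes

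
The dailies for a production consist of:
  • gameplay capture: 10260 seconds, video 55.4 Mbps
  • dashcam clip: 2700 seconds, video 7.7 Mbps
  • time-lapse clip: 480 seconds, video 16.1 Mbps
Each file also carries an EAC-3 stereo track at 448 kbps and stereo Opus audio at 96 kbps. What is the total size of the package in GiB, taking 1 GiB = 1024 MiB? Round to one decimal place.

70.3 GiB

Audio total: 448 + 96 = 544 kbps = 0.544 Mbps.
gameplay capture: 55.944 Mbps × 10260 s = 573985.4 Mb
dashcam clip: 8.244 Mbps × 2700 s = 22258.8 Mb
time-lapse clip: 16.644 Mbps × 480 s = 7989.1 Mb
Total: 604233.4 Mb = 75529.2 MB.
= 70.34 GiB.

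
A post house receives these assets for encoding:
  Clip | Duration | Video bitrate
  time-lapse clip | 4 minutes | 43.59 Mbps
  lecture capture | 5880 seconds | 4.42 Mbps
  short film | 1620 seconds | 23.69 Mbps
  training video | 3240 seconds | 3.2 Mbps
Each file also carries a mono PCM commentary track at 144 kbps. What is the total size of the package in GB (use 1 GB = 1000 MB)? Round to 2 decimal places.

10.85 GB

Audio: 144 kbps = 0.144 Mbps.
time-lapse clip: 43.734 Mbps × 240 s = 10496.2 Mb
lecture capture: 4.564 Mbps × 5880 s = 26836.3 Mb
short film: 23.834 Mbps × 1620 s = 38611.1 Mb
training video: 3.344 Mbps × 3240 s = 10834.6 Mb
Total: 86778.1 Mb = 10847.3 MB.
= 10.85 GB.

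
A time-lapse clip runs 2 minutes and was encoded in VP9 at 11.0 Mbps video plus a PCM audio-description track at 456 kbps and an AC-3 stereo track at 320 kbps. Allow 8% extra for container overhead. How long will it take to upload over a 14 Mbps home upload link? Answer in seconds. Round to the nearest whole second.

2 min = 120 s
Audio total: 456 + 320 = 776 kbps = 0.776 Mbps.
Total bitrate: 11.776 Mbps.
File: 11.776 Mbps × 120 s = 1413.1 Mb.
With 8% container overhead: ×1.08. → 1526.2 Mb.
At 14 Mbps: 1526.2 / 14 = 109.0 s ≈ 109 seconds.

109 seconds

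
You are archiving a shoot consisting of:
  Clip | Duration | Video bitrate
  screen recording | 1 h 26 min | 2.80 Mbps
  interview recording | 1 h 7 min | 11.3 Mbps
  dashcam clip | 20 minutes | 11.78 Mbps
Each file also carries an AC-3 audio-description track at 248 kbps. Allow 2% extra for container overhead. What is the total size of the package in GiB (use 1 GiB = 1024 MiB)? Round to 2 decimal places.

9.09 GiB

Audio: 248 kbps = 0.248 Mbps.
screen recording: 3.048 Mbps × 5160 s × 1.02 = 16042.2 Mb
interview recording: 11.548 Mbps × 4020 s × 1.02 = 47351.4 Mb
dashcam clip: 12.028 Mbps × 1200 s × 1.02 = 14722.3 Mb
Total: 78115.9 Mb = 9764.5 MB.
= 9.094 GiB.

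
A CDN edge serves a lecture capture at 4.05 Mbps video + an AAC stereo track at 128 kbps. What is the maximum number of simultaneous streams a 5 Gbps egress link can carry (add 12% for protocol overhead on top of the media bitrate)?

Audio: 128 kbps = 0.128 Mbps.
Per-viewer media rate: 4.178 Mbps.
On the wire with 12% overhead: 4.679 Mbps.
5 Gbps = 5,000 Mbps; 5,000 / 4.679 = 1068.52 → 1068 viewers.

1068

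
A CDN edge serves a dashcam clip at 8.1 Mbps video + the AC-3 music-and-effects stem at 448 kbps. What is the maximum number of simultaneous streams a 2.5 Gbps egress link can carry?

292

Audio: 448 kbps = 0.448 Mbps.
Per-viewer media rate: 8.548 Mbps.
2.5 Gbps = 2,500 Mbps; 2,500 / 8.548 = 292.47 → 292 viewers.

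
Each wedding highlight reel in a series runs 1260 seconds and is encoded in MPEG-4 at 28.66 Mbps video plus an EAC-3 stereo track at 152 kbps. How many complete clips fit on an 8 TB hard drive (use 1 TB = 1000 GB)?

1762

Audio: 152 kbps = 0.152 Mbps.
Total bitrate: 28.812 Mbps.
Per item: 28.812 Mbps × 1260 s = 36,303 Mb = 4,538 MB.
Capacity: 8 TB = 64,000,000 Mb; 1762.93 items → 1762 complete.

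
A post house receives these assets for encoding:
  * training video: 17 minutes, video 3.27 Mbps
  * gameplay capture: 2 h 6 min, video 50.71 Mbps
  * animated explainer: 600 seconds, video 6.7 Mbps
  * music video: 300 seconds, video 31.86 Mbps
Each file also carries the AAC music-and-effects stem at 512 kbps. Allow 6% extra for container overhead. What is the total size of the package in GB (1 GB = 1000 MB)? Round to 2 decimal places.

Audio: 512 kbps = 0.512 Mbps.
training video: 3.782 Mbps × 1020 s × 1.06 = 4089.1 Mb
gameplay capture: 51.222 Mbps × 7560 s × 1.06 = 410472.6 Mb
animated explainer: 7.212 Mbps × 600 s × 1.06 = 4586.8 Mb
music video: 32.372 Mbps × 300 s × 1.06 = 10294.3 Mb
Total: 429442.8 Mb = 53680.4 MB.
= 53.68 GB.

53.68 GB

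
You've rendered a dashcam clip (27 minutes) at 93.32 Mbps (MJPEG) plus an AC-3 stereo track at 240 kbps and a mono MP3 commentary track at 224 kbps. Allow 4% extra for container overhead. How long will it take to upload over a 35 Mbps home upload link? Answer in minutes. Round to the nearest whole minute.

75 minutes

27 min = 1620 s
Audio total: 240 + 224 = 464 kbps = 0.464 Mbps.
Total bitrate: 93.784 Mbps.
File: 93.784 Mbps × 1620 s = 151930.1 Mb.
With 4% container overhead: ×1.04. → 158007.3 Mb.
At 35 Mbps: 158007.3 / 35 = 4514.5 s ≈ 75.2 minutes.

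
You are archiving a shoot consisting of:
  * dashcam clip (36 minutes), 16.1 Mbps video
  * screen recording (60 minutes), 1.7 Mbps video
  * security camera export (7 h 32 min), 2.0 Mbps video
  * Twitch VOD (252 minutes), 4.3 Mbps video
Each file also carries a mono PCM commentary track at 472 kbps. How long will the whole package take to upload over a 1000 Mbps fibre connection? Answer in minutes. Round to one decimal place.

Audio: 472 kbps = 0.472 Mbps.
dashcam clip: 16.572 Mbps × 2160 s = 35795.5 Mb
screen recording: 2.172 Mbps × 3600 s = 7819.2 Mb
security camera export: 2.472 Mbps × 27120 s = 67040.6 Mb
Twitch VOD: 4.772 Mbps × 15120 s = 72152.6 Mb
Total: 182808.0 Mb = 22851.0 MB.
At 1000 Mbps: 182808.0 / 1000 = 183 s ≈ 3.05 minutes.

3.0 minutes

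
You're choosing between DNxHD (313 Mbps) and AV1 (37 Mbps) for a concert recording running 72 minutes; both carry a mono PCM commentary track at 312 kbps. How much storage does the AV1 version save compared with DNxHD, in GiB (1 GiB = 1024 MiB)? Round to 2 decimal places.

72 min = 4320 s
Audio: 312 kbps = 0.312 Mbps.
DNxHD: 313.312 Mbps × 4320 s = 1353507.8 Mb = 157.569 GiB.
AV1: 37.312 Mbps × 4320 s = 161187.8 Mb = 18.765 GiB.
Saving: 157.569 − 18.765 = 138.804 GiB.

138.80 GiB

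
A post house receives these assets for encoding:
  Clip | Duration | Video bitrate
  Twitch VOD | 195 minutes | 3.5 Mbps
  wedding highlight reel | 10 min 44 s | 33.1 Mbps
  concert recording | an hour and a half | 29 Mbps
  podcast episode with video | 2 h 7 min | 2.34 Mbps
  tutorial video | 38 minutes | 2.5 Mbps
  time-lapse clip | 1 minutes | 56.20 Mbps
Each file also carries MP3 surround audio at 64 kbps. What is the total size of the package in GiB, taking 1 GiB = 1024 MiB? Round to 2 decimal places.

Audio: 64 kbps = 0.064 Mbps.
Twitch VOD: 3.564 Mbps × 11700 s = 41698.8 Mb
wedding highlight reel: 33.164 Mbps × 644 s = 21357.6 Mb
concert recording: 29.064 Mbps × 5400 s = 156945.6 Mb
podcast episode with video: 2.404 Mbps × 7620 s = 18318.5 Mb
tutorial video: 2.564 Mbps × 2280 s = 5845.9 Mb
time-lapse clip: 56.264 Mbps × 60 s = 3375.8 Mb
Total: 247542.3 Mb = 30942.8 MB.
= 28.82 GiB.

28.82 GiB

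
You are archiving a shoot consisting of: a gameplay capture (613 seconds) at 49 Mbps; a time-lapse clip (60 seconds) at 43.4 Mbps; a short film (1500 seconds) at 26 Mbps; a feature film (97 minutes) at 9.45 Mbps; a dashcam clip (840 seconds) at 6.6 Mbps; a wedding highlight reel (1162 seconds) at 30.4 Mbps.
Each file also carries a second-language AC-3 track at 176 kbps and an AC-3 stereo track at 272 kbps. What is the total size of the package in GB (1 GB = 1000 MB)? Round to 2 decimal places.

Audio total: 176 + 272 = 448 kbps = 0.448 Mbps.
gameplay capture: 49.448 Mbps × 613 s = 30311.6 Mb
time-lapse clip: 43.848 Mbps × 60 s = 2630.9 Mb
short film: 26.448 Mbps × 1500 s = 39672.0 Mb
feature film: 9.898 Mbps × 5820 s = 57606.4 Mb
dashcam clip: 7.048 Mbps × 840 s = 5920.3 Mb
wedding highlight reel: 30.848 Mbps × 1162 s = 35845.4 Mb
Total: 171986.6 Mb = 21498.3 MB.
= 21.50 GB.

21.50 GB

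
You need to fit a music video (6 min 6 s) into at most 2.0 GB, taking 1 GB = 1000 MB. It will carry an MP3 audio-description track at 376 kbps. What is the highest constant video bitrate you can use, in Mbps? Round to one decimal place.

43.3 Mbps

Budget: 2.0 GB = 16000.0 Mb.
6 min 6 s = 366 s
Total bitrate budget: 16000.0 Mb / 366 s = 43.716 Mbps.
Audio: 376 kbps = 0.376 Mbps.
Video: 43.716 − 0.376 = 43.340 Mbps.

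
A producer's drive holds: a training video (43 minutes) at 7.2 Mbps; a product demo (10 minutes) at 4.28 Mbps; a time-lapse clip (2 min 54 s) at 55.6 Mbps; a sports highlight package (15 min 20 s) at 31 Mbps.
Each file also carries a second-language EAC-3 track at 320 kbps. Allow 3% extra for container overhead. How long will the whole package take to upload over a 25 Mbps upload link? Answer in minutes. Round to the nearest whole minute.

Audio: 320 kbps = 0.320 Mbps.
training video: 7.520 Mbps × 2580 s × 1.03 = 19983.6 Mb
product demo: 4.600 Mbps × 600 s × 1.03 = 2842.8 Mb
time-lapse clip: 55.920 Mbps × 174 s × 1.03 = 10022.0 Mb
sports highlight package: 31.320 Mbps × 920 s × 1.03 = 29678.8 Mb
Total: 62527.3 Mb = 7815.9 MB.
At 25 Mbps: 62527.3 / 25 = 2501 s ≈ 41.7 minutes.

42 minutes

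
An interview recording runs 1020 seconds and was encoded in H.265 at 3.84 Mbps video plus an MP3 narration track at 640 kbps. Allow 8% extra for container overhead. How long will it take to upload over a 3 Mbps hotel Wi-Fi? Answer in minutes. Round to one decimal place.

Audio: 640 kbps = 0.640 Mbps.
Total bitrate: 4.480 Mbps.
File: 4.480 Mbps × 1020 s = 4569.6 Mb.
With 8% container overhead: ×1.08. → 4935.2 Mb.
At 3 Mbps: 4935.2 / 3 = 1645.1 s ≈ 27.4 minutes.

27.4 minutes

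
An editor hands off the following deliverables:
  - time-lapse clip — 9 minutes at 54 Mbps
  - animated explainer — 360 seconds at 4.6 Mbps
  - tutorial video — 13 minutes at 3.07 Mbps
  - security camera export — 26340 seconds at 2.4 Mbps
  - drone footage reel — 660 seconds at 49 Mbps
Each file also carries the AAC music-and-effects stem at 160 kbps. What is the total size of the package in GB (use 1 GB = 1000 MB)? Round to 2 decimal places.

16.67 GB

Audio: 160 kbps = 0.160 Mbps.
time-lapse clip: 54.160 Mbps × 540 s = 29246.4 Mb
animated explainer: 4.760 Mbps × 360 s = 1713.6 Mb
tutorial video: 3.230 Mbps × 780 s = 2519.4 Mb
security camera export: 2.560 Mbps × 26340 s = 67430.4 Mb
drone footage reel: 49.160 Mbps × 660 s = 32445.6 Mb
Total: 133355.4 Mb = 16669.4 MB.
= 16.67 GB.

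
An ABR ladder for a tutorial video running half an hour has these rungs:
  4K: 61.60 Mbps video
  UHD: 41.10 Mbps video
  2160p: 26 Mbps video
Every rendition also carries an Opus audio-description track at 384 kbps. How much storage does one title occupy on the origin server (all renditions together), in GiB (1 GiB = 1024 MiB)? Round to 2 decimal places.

27.21 GiB

30 min = 1800 s
Audio: 384 kbps = 0.384 Mbps.
Sum of rendition bitrates: (61.60+0.384) + (41.10+0.384) + (26+0.384) = 129.852 Mbps.
× 1800 s = 233,734 Mb = 29,217 MB = 27.21 GiB.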